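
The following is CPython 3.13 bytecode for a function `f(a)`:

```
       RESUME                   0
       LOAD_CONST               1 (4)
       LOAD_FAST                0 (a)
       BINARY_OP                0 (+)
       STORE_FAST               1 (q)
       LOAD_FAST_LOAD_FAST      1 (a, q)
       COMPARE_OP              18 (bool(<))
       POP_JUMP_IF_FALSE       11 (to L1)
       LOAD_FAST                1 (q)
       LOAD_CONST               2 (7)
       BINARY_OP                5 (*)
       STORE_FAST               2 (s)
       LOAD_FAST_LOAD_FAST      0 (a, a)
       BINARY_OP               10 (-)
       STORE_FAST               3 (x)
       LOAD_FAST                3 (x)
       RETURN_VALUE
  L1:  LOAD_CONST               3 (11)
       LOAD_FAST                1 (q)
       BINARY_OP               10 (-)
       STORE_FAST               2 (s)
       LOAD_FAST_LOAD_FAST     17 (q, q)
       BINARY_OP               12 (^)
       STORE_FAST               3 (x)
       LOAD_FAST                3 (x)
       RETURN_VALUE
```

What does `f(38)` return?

LOAD_CONST → push 4. Stack: [4]
LOAD_FAST a → push 38. Stack: [4, 38]
BINARY_OP + → 4 + 38 = 42. Stack: [42]
STORE_FAST q → q=42. Stack: []
LOAD_FAST_LOAD_FAST a,q → push 38,42. Stack: [38, 42]
COMPARE_OP bool(<) → 38 vs 42 = True. Stack: [True]
POP_JUMP_IF_FALSE → pop True; no jump. Stack: []
LOAD_FAST q → push 42. Stack: [42]
LOAD_CONST → push 7. Stack: [42, 7]
BINARY_OP * → 42 * 7 = 294. Stack: [294]
STORE_FAST s → s=294. Stack: []
LOAD_FAST_LOAD_FAST a,a → push 38,38. Stack: [38, 38]
BINARY_OP - → 38 - 38 = 0. Stack: [0]
STORE_FAST x → x=0. Stack: []
LOAD_FAST x → push 0. Stack: [0]
RETURN_VALUE → return 0.

0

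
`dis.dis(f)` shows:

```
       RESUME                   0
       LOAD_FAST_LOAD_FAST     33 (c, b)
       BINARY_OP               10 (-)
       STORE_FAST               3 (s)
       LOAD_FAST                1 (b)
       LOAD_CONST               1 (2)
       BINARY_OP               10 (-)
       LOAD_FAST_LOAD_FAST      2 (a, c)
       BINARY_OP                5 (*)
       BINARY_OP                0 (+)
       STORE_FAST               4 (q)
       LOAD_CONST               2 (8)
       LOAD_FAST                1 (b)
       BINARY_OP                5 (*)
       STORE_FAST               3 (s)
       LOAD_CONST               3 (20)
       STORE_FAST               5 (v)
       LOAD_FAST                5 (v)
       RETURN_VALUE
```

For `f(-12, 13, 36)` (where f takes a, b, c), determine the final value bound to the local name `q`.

LOAD_FAST_LOAD_FAST c,b → push 36,13. Stack: [36, 13]
BINARY_OP - → 36 - 13 = 23. Stack: [23]
STORE_FAST s → s=23. Stack: []
LOAD_FAST b → push 13. Stack: [13]
LOAD_CONST → push 2. Stack: [13, 2]
BINARY_OP - → 13 - 2 = 11. Stack: [11]
LOAD_FAST_LOAD_FAST a,c → push -12,36. Stack: [11, -12, 36]
BINARY_OP * → -12 * 36 = -432. Stack: [11, -432]
BINARY_OP + → 11 + -432 = -421. Stack: [-421]
STORE_FAST q → q=-421. Stack: []
LOAD_CONST → push 8. Stack: [8]
LOAD_FAST b → push 13. Stack: [8, 13]
BINARY_OP * → 8 * 13 = 104. Stack: [104]
STORE_FAST s → s=104. Stack: []
LOAD_CONST → push 20. Stack: [20]
STORE_FAST v → v=20. Stack: []
LOAD_FAST v → push 20. Stack: [20]
RETURN_VALUE → return 20.

-421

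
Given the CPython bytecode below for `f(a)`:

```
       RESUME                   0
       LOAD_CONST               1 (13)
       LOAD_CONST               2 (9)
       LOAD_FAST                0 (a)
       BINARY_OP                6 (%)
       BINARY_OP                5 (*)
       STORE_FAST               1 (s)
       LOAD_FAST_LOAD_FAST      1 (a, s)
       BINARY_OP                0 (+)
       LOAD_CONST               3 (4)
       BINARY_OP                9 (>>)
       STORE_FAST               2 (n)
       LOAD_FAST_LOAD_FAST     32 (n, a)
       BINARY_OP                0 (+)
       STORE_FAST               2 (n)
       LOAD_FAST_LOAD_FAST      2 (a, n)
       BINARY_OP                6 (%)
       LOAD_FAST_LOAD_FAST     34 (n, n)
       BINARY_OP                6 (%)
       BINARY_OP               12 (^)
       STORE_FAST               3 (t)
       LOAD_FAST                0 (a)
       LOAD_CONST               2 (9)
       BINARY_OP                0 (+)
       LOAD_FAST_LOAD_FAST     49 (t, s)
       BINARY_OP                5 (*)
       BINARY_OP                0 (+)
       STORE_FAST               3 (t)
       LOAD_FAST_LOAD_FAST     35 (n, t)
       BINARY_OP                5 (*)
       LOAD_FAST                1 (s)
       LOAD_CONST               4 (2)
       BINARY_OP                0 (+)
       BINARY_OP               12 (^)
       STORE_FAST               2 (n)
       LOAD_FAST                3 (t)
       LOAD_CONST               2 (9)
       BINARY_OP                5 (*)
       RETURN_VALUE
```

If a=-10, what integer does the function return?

LOAD_CONST → push 13. Stack: [13]
LOAD_CONST → push 9. Stack: [13, 9]
LOAD_FAST a → push -10. Stack: [13, 9, -10]
BINARY_OP % → 9 % -10 = -1. Stack: [13, -1]
BINARY_OP * → 13 * -1 = -13. Stack: [-13]
STORE_FAST s → s=-13. Stack: []
LOAD_FAST_LOAD_FAST a,s → push -10,-13. Stack: [-10, -13]
BINARY_OP + → -10 + -13 = -23. Stack: [-23]
LOAD_CONST → push 4. Stack: [-23, 4]
BINARY_OP >> → -23 >> 4 = -2. Stack: [-2]
STORE_FAST n → n=-2. Stack: []
LOAD_FAST_LOAD_FAST n,a → push -2,-10. Stack: [-2, -10]
BINARY_OP + → -2 + -10 = -12. Stack: [-12]
STORE_FAST n → n=-12. Stack: []
LOAD_FAST_LOAD_FAST a,n → push -10,-12. Stack: [-10, -12]
BINARY_OP % → -10 % -12 = -10. Stack: [-10]
LOAD_FAST_LOAD_FAST n,n → push -12,-12. Stack: [-10, -12, -12]
BINARY_OP % → -12 % -12 = 0. Stack: [-10, 0]
BINARY_OP ^ → -10 ^ 0 = -10. Stack: [-10]
STORE_FAST t → t=-10. Stack: []
LOAD_FAST a → push -10. Stack: [-10]
LOAD_CONST → push 9. Stack: [-10, 9]
BINARY_OP + → -10 + 9 = -1. Stack: [-1]
LOAD_FAST_LOAD_FAST t,s → push -10,-13. Stack: [-1, -10, -13]
BINARY_OP * → -10 * -13 = 130. Stack: [-1, 130]
BINARY_OP + → -1 + 130 = 129. Stack: [129]
STORE_FAST t → t=129. Stack: []
LOAD_FAST_LOAD_FAST n,t → push -12,129. Stack: [-12, 129]
BINARY_OP * → -12 * 129 = -1548. Stack: [-1548]
LOAD_FAST s → push -13. Stack: [-1548, -13]
LOAD_CONST → push 2. Stack: [-1548, -13, 2]
BINARY_OP + → -13 + 2 = -11. Stack: [-1548, -11]
BINARY_OP ^ → -1548 ^ -11 = 1537. Stack: [1537]
STORE_FAST n → n=1537. Stack: []
LOAD_FAST t → push 129. Stack: [129]
LOAD_CONST → push 9. Stack: [129, 9]
BINARY_OP * → 129 * 9 = 1161. Stack: [1161]
RETURN_VALUE → return 1161.

1161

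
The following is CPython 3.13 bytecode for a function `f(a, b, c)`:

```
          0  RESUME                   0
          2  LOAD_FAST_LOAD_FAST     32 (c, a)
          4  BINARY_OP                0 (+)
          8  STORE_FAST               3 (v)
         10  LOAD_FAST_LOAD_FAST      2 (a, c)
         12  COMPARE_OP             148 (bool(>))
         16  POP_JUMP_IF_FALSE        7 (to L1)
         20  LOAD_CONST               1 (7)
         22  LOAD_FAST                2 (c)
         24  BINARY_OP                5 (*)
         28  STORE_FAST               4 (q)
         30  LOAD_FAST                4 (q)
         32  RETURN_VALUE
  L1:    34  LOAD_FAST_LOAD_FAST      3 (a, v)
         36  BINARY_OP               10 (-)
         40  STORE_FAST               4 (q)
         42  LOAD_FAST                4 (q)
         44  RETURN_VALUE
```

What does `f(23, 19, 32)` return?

-32

LOAD_FAST_LOAD_FAST c,a → push 32,23. Stack: [32, 23]
BINARY_OP + → 32 + 23 = 55. Stack: [55]
STORE_FAST v → v=55. Stack: []
LOAD_FAST_LOAD_FAST a,c → push 23,32. Stack: [23, 32]
COMPARE_OP bool(>) → 23 vs 32 = False. Stack: [False]
POP_JUMP_IF_FALSE → pop False; jump. Stack: []
LOAD_FAST_LOAD_FAST a,v → push 23,55. Stack: [23, 55]
BINARY_OP - → 23 - 55 = -32. Stack: [-32]
STORE_FAST q → q=-32. Stack: []
LOAD_FAST q → push -32. Stack: [-32]
RETURN_VALUE → return -32.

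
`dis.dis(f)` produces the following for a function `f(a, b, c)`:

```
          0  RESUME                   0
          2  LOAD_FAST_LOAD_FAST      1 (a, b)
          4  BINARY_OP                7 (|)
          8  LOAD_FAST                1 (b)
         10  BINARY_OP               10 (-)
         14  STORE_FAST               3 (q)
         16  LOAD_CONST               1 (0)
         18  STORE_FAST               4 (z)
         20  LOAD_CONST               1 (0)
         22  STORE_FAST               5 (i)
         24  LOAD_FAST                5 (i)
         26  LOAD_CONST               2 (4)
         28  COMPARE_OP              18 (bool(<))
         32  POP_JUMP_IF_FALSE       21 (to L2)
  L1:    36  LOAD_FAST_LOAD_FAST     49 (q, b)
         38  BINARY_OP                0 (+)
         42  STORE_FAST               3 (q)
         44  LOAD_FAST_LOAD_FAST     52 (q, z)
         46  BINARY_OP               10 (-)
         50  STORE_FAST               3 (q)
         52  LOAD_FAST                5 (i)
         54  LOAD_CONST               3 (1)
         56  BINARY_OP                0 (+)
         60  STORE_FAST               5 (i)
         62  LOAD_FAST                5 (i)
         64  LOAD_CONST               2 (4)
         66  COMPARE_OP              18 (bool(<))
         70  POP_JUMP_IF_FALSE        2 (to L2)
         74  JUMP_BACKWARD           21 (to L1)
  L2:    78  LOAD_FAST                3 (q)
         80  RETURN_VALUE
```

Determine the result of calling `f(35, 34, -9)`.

137

LOAD_FAST_LOAD_FAST a,b → push 35,34
BINARY_OP | → 35 | 34 = 35
LOAD_FAST b → push 34
BINARY_OP - → 35 - 34 = 1
STORE_FAST q → q=1
LOAD_CONST → push 0
STORE_FAST z → z=0
LOAD_CONST → push 0
STORE_FAST i → i=0
LOAD_FAST i → push 0
LOAD_CONST → push 4
COMPARE_OP bool(<) → 0 vs 4 = True
POP_JUMP_IF_FALSE → pop True; no jump
LOAD_FAST_LOAD_FAST q,b → push 1,34
BINARY_OP + → 1 + 34 = 35
STORE_FAST q → q=35
LOAD_FAST_LOAD_FAST q,z → push 35,0
BINARY_OP - → 35 - 0 = 35
STORE_FAST q → q=35
LOAD_FAST i → push 0
LOAD_CONST → push 1
BINARY_OP + → 0 + 1 = 1
STORE_FAST i → i=1
LOAD_FAST i → push 1
LOAD_CONST → push 4
COMPARE_OP bool(<) → 1 vs 4 = True
POP_JUMP_IF_FALSE → pop True; no jump
LOAD_FAST_LOAD_FAST q,b → push 35,34
BINARY_OP + → 35 + 34 = 69
STORE_FAST q → q=69
LOAD_FAST_LOAD_FAST q,z → push 69,0
BINARY_OP - → 69 - 0 = 69
STORE_FAST q → q=69
LOAD_FAST i → push 1
LOAD_CONST → push 1
BINARY_OP + → 1 + 1 = 2
STORE_FAST i → i=2
LOAD_FAST i → push 2
LOAD_CONST → push 4
COMPARE_OP bool(<) → 2 vs 4 = True
POP_JUMP_IF_FALSE → pop True; no jump
LOAD_FAST_LOAD_FAST q,b → push 69,34
BINARY_OP + → 69 + 34 = 103
STORE_FAST q → q=103
LOAD_FAST_LOAD_FAST q,z → push 103,0
BINARY_OP - → 103 - 0 = 103
STORE_FAST q → q=103
LOAD_FAST i → push 2
LOAD_CONST → push 1
BINARY_OP + → 2 + 1 = 3
STORE_FAST i → i=3
LOAD_FAST i → push 3
LOAD_CONST → push 4
COMPARE_OP bool(<) → 3 vs 4 = True
POP_JUMP_IF_FALSE → pop True; no jump
LOAD_FAST_LOAD_FAST q,b → push 103,34
BINARY_OP + → 103 + 34 = 137
STORE_FAST q → q=137
LOAD_FAST_LOAD_FAST q,z → push 137,0
BINARY_OP - → 137 - 0 = 137
STORE_FAST q → q=137
LOAD_FAST i → push 3
LOAD_CONST → push 1
BINARY_OP + → 3 + 1 = 4
STORE_FAST i → i=4
LOAD_FAST i → push 4
LOAD_CONST → push 4
COMPARE_OP bool(<) → 4 vs 4 = False
POP_JUMP_IF_FALSE → pop False; jump
LOAD_FAST q → push 137
RETURN_VALUE → return 137.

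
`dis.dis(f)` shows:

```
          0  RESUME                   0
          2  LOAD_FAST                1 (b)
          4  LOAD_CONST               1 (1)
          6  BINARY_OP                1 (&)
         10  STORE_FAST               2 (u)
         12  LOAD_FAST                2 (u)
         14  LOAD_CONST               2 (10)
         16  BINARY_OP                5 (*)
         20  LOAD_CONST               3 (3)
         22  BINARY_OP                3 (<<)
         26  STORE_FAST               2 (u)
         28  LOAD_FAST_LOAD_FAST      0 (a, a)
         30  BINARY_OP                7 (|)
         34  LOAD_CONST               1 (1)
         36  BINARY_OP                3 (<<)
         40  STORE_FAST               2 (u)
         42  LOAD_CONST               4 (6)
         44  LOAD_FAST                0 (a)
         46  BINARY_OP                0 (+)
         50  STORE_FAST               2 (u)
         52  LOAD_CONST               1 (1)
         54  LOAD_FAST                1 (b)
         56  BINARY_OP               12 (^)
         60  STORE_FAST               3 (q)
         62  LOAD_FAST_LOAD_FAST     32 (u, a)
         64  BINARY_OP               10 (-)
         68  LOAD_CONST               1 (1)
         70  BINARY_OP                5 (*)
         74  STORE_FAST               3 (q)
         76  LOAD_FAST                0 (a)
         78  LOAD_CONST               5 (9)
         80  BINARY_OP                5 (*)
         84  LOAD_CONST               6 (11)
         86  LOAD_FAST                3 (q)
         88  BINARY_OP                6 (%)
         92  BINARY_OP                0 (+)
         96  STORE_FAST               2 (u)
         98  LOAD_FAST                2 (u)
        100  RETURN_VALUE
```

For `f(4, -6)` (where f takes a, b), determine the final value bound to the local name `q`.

6

LOAD_FAST b → push -6. Stack: [-6]
LOAD_CONST → push 1. Stack: [-6, 1]
BINARY_OP & → -6 & 1 = 0. Stack: [0]
STORE_FAST u → u=0. Stack: []
LOAD_FAST u → push 0. Stack: [0]
LOAD_CONST → push 10. Stack: [0, 10]
BINARY_OP * → 0 * 10 = 0. Stack: [0]
LOAD_CONST → push 3. Stack: [0, 3]
BINARY_OP << → 0 << 3 = 0. Stack: [0]
STORE_FAST u → u=0. Stack: []
LOAD_FAST_LOAD_FAST a,a → push 4,4. Stack: [4, 4]
BINARY_OP | → 4 | 4 = 4. Stack: [4]
LOAD_CONST → push 1. Stack: [4, 1]
BINARY_OP << → 4 << 1 = 8. Stack: [8]
STORE_FAST u → u=8. Stack: []
LOAD_CONST → push 6. Stack: [6]
LOAD_FAST a → push 4. Stack: [6, 4]
BINARY_OP + → 6 + 4 = 10. Stack: [10]
STORE_FAST u → u=10. Stack: []
LOAD_CONST → push 1. Stack: [1]
LOAD_FAST b → push -6. Stack: [1, -6]
BINARY_OP ^ → 1 ^ -6 = -5. Stack: [-5]
STORE_FAST q → q=-5. Stack: []
LOAD_FAST_LOAD_FAST u,a → push 10,4. Stack: [10, 4]
BINARY_OP - → 10 - 4 = 6. Stack: [6]
LOAD_CONST → push 1. Stack: [6, 1]
BINARY_OP * → 6 * 1 = 6. Stack: [6]
STORE_FAST q → q=6. Stack: []
LOAD_FAST a → push 4. Stack: [4]
LOAD_CONST → push 9. Stack: [4, 9]
BINARY_OP * → 4 * 9 = 36. Stack: [36]
LOAD_CONST → push 11. Stack: [36, 11]
LOAD_FAST q → push 6. Stack: [36, 11, 6]
BINARY_OP % → 11 % 6 = 5. Stack: [36, 5]
BINARY_OP + → 36 + 5 = 41. Stack: [41]
STORE_FAST u → u=41. Stack: []
LOAD_FAST u → push 41. Stack: [41]
RETURN_VALUE → return 41.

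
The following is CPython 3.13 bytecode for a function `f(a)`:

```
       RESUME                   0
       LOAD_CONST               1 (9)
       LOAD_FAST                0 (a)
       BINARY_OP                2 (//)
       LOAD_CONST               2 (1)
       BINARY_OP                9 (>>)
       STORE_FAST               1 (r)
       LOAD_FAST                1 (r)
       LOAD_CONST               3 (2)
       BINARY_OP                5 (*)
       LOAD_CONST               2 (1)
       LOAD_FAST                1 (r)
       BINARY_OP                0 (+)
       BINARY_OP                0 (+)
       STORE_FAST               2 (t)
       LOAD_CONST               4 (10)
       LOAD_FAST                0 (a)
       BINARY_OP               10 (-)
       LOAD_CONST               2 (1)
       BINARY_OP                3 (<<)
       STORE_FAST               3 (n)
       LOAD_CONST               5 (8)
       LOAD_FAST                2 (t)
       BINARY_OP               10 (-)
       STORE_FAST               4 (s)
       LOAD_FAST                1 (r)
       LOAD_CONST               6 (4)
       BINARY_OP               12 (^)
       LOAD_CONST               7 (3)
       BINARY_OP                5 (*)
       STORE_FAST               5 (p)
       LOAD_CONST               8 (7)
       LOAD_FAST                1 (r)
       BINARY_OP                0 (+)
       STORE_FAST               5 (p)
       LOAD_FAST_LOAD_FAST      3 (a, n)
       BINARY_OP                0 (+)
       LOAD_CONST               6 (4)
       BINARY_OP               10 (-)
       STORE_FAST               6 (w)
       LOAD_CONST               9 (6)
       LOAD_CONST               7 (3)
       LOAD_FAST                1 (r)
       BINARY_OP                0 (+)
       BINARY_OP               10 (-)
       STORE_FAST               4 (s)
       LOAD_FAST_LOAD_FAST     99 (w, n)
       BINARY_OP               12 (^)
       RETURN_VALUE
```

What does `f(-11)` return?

LOAD_CONST → push 9. Stack: [9]
LOAD_FAST a → push -11. Stack: [9, -11]
BINARY_OP // → 9 // -11 = -1. Stack: [-1]
LOAD_CONST → push 1. Stack: [-1, 1]
BINARY_OP >> → -1 >> 1 = -1. Stack: [-1]
STORE_FAST r → r=-1. Stack: []
LOAD_FAST r → push -1. Stack: [-1]
LOAD_CONST → push 2. Stack: [-1, 2]
BINARY_OP * → -1 * 2 = -2. Stack: [-2]
LOAD_CONST → push 1. Stack: [-2, 1]
LOAD_FAST r → push -1. Stack: [-2, 1, -1]
BINARY_OP + → 1 + -1 = 0. Stack: [-2, 0]
BINARY_OP + → -2 + 0 = -2. Stack: [-2]
STORE_FAST t → t=-2. Stack: []
LOAD_CONST → push 10. Stack: [10]
LOAD_FAST a → push -11. Stack: [10, -11]
BINARY_OP - → 10 - -11 = 21. Stack: [21]
LOAD_CONST → push 1. Stack: [21, 1]
BINARY_OP << → 21 << 1 = 42. Stack: [42]
STORE_FAST n → n=42. Stack: []
LOAD_CONST → push 8. Stack: [8]
LOAD_FAST t → push -2. Stack: [8, -2]
BINARY_OP - → 8 - -2 = 10. Stack: [10]
STORE_FAST s → s=10. Stack: []
LOAD_FAST r → push -1. Stack: [-1]
LOAD_CONST → push 4. Stack: [-1, 4]
BINARY_OP ^ → -1 ^ 4 = -5. Stack: [-5]
LOAD_CONST → push 3. Stack: [-5, 3]
BINARY_OP * → -5 * 3 = -15. Stack: [-15]
STORE_FAST p → p=-15. Stack: []
LOAD_CONST → push 7. Stack: [7]
LOAD_FAST r → push -1. Stack: [7, -1]
BINARY_OP + → 7 + -1 = 6. Stack: [6]
STORE_FAST p → p=6. Stack: []
LOAD_FAST_LOAD_FAST a,n → push -11,42. Stack: [-11, 42]
BINARY_OP + → -11 + 42 = 31. Stack: [31]
LOAD_CONST → push 4. Stack: [31, 4]
BINARY_OP - → 31 - 4 = 27. Stack: [27]
STORE_FAST w → w=27. Stack: []
LOAD_CONST → push 6. Stack: [6]
LOAD_CONST → push 3. Stack: [6, 3]
LOAD_FAST r → push -1. Stack: [6, 3, -1]
BINARY_OP + → 3 + -1 = 2. Stack: [6, 2]
BINARY_OP - → 6 - 2 = 4. Stack: [4]
STORE_FAST s → s=4. Stack: []
LOAD_FAST_LOAD_FAST w,n → push 27,42. Stack: [27, 42]
BINARY_OP ^ → 27 ^ 42 = 49. Stack: [49]
RETURN_VALUE → return 49.

49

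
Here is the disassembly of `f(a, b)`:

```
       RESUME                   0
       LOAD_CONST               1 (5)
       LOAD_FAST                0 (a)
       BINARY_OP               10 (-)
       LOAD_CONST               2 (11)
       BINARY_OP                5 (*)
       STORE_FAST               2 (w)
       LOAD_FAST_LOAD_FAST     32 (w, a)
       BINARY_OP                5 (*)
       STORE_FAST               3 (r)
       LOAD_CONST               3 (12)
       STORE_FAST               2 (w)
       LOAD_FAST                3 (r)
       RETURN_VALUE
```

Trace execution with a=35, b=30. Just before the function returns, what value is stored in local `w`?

12

LOAD_CONST → push 5. Stack: [5]
LOAD_FAST a → push 35. Stack: [5, 35]
BINARY_OP - → 5 - 35 = -30. Stack: [-30]
LOAD_CONST → push 11. Stack: [-30, 11]
BINARY_OP * → -30 * 11 = -330. Stack: [-330]
STORE_FAST w → w=-330. Stack: []
LOAD_FAST_LOAD_FAST w,a → push -330,35. Stack: [-330, 35]
BINARY_OP * → -330 * 35 = -11550. Stack: [-11550]
STORE_FAST r → r=-11550. Stack: []
LOAD_CONST → push 12. Stack: [12]
STORE_FAST w → w=12. Stack: []
LOAD_FAST r → push -11550. Stack: [-11550]
RETURN_VALUE → return -11550.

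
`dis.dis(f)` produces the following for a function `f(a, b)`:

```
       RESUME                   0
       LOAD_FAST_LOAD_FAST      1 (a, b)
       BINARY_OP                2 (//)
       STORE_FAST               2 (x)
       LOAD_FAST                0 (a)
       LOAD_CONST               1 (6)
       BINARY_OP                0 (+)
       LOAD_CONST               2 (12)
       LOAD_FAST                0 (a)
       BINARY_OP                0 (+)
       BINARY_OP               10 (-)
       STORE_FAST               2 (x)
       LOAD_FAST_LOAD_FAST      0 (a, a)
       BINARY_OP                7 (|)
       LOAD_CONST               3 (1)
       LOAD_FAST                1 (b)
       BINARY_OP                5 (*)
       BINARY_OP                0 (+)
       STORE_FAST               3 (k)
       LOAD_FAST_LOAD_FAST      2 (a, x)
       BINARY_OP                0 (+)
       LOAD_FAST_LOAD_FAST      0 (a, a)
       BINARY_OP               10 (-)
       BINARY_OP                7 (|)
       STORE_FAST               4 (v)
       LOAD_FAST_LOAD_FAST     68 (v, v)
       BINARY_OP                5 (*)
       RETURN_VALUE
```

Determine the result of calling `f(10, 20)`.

LOAD_FAST_LOAD_FAST a,b → push 10,20. Stack: [10, 20]
BINARY_OP // → 10 // 20 = 0. Stack: [0]
STORE_FAST x → x=0. Stack: []
LOAD_FAST a → push 10. Stack: [10]
LOAD_CONST → push 6. Stack: [10, 6]
BINARY_OP + → 10 + 6 = 16. Stack: [16]
LOAD_CONST → push 12. Stack: [16, 12]
LOAD_FAST a → push 10. Stack: [16, 12, 10]
BINARY_OP + → 12 + 10 = 22. Stack: [16, 22]
BINARY_OP - → 16 - 22 = -6. Stack: [-6]
STORE_FAST x → x=-6. Stack: []
LOAD_FAST_LOAD_FAST a,a → push 10,10. Stack: [10, 10]
BINARY_OP | → 10 | 10 = 10. Stack: [10]
LOAD_CONST → push 1. Stack: [10, 1]
LOAD_FAST b → push 20. Stack: [10, 1, 20]
BINARY_OP * → 1 * 20 = 20. Stack: [10, 20]
BINARY_OP + → 10 + 20 = 30. Stack: [30]
STORE_FAST k → k=30. Stack: []
LOAD_FAST_LOAD_FAST a,x → push 10,-6. Stack: [10, -6]
BINARY_OP + → 10 + -6 = 4. Stack: [4]
LOAD_FAST_LOAD_FAST a,a → push 10,10. Stack: [4, 10, 10]
BINARY_OP - → 10 - 10 = 0. Stack: [4, 0]
BINARY_OP | → 4 | 0 = 4. Stack: [4]
STORE_FAST v → v=4. Stack: []
LOAD_FAST_LOAD_FAST v,v → push 4,4. Stack: [4, 4]
BINARY_OP * → 4 * 4 = 16. Stack: [16]
RETURN_VALUE → return 16.

16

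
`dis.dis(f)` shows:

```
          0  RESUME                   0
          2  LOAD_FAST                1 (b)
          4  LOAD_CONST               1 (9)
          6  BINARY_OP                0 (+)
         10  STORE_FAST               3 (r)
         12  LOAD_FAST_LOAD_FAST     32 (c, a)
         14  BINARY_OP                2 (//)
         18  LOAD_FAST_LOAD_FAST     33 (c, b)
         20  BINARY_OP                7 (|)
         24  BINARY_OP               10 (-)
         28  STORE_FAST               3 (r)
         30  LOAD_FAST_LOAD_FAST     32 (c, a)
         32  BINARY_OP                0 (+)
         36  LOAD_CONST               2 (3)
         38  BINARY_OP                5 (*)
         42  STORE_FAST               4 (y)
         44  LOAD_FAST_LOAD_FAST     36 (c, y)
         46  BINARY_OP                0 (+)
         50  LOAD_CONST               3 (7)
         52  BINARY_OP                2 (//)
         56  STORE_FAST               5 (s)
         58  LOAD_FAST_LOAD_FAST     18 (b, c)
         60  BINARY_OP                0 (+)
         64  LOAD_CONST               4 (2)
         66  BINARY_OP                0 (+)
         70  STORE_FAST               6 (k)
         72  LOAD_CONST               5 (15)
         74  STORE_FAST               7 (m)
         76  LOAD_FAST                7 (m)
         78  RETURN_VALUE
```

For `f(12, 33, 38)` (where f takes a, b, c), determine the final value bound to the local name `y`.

150

LOAD_FAST b → push 33. Stack: [33]
LOAD_CONST → push 9. Stack: [33, 9]
BINARY_OP + → 33 + 9 = 42. Stack: [42]
STORE_FAST r → r=42. Stack: []
LOAD_FAST_LOAD_FAST c,a → push 38,12. Stack: [38, 12]
BINARY_OP // → 38 // 12 = 3. Stack: [3]
LOAD_FAST_LOAD_FAST c,b → push 38,33. Stack: [3, 38, 33]
BINARY_OP | → 38 | 33 = 39. Stack: [3, 39]
BINARY_OP - → 3 - 39 = -36. Stack: [-36]
STORE_FAST r → r=-36. Stack: []
LOAD_FAST_LOAD_FAST c,a → push 38,12. Stack: [38, 12]
BINARY_OP + → 38 + 12 = 50. Stack: [50]
LOAD_CONST → push 3. Stack: [50, 3]
BINARY_OP * → 50 * 3 = 150. Stack: [150]
STORE_FAST y → y=150. Stack: []
LOAD_FAST_LOAD_FAST c,y → push 38,150. Stack: [38, 150]
BINARY_OP + → 38 + 150 = 188. Stack: [188]
LOAD_CONST → push 7. Stack: [188, 7]
BINARY_OP // → 188 // 7 = 26. Stack: [26]
STORE_FAST s → s=26. Stack: []
LOAD_FAST_LOAD_FAST b,c → push 33,38. Stack: [33, 38]
BINARY_OP + → 33 + 38 = 71. Stack: [71]
LOAD_CONST → push 2. Stack: [71, 2]
BINARY_OP + → 71 + 2 = 73. Stack: [73]
STORE_FAST k → k=73. Stack: []
LOAD_CONST → push 15. Stack: [15]
STORE_FAST m → m=15. Stack: []
LOAD_FAST m → push 15. Stack: [15]
RETURN_VALUE → return 15.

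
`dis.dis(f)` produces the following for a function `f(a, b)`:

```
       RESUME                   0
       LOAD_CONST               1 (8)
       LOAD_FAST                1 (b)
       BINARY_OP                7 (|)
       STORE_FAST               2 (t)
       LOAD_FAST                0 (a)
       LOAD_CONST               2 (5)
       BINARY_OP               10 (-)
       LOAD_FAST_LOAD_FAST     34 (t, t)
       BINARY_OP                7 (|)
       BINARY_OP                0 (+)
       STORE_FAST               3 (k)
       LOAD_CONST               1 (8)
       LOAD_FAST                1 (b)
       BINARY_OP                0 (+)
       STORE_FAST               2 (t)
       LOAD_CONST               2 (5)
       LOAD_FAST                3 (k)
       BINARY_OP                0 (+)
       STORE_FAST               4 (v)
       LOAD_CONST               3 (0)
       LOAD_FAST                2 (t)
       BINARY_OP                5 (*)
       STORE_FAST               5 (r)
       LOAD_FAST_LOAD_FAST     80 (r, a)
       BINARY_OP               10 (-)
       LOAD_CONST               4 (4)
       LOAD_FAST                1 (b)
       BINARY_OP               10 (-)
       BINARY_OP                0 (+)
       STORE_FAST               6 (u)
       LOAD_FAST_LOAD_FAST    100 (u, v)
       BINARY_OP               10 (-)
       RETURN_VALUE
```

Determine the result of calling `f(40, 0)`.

LOAD_CONST → push 8. Stack: [8]
LOAD_FAST b → push 0. Stack: [8, 0]
BINARY_OP | → 8 | 0 = 8. Stack: [8]
STORE_FAST t → t=8. Stack: []
LOAD_FAST a → push 40. Stack: [40]
LOAD_CONST → push 5. Stack: [40, 5]
BINARY_OP - → 40 - 5 = 35. Stack: [35]
LOAD_FAST_LOAD_FAST t,t → push 8,8. Stack: [35, 8, 8]
BINARY_OP | → 8 | 8 = 8. Stack: [35, 8]
BINARY_OP + → 35 + 8 = 43. Stack: [43]
STORE_FAST k → k=43. Stack: []
LOAD_CONST → push 8. Stack: [8]
LOAD_FAST b → push 0. Stack: [8, 0]
BINARY_OP + → 8 + 0 = 8. Stack: [8]
STORE_FAST t → t=8. Stack: []
LOAD_CONST → push 5. Stack: [5]
LOAD_FAST k → push 43. Stack: [5, 43]
BINARY_OP + → 5 + 43 = 48. Stack: [48]
STORE_FAST v → v=48. Stack: []
LOAD_CONST → push 0. Stack: [0]
LOAD_FAST t → push 8. Stack: [0, 8]
BINARY_OP * → 0 * 8 = 0. Stack: [0]
STORE_FAST r → r=0. Stack: []
LOAD_FAST_LOAD_FAST r,a → push 0,40. Stack: [0, 40]
BINARY_OP - → 0 - 40 = -40. Stack: [-40]
LOAD_CONST → push 4. Stack: [-40, 4]
LOAD_FAST b → push 0. Stack: [-40, 4, 0]
BINARY_OP - → 4 - 0 = 4. Stack: [-40, 4]
BINARY_OP + → -40 + 4 = -36. Stack: [-36]
STORE_FAST u → u=-36. Stack: []
LOAD_FAST_LOAD_FAST u,v → push -36,48. Stack: [-36, 48]
BINARY_OP - → -36 - 48 = -84. Stack: [-84]
RETURN_VALUE → return -84.

-84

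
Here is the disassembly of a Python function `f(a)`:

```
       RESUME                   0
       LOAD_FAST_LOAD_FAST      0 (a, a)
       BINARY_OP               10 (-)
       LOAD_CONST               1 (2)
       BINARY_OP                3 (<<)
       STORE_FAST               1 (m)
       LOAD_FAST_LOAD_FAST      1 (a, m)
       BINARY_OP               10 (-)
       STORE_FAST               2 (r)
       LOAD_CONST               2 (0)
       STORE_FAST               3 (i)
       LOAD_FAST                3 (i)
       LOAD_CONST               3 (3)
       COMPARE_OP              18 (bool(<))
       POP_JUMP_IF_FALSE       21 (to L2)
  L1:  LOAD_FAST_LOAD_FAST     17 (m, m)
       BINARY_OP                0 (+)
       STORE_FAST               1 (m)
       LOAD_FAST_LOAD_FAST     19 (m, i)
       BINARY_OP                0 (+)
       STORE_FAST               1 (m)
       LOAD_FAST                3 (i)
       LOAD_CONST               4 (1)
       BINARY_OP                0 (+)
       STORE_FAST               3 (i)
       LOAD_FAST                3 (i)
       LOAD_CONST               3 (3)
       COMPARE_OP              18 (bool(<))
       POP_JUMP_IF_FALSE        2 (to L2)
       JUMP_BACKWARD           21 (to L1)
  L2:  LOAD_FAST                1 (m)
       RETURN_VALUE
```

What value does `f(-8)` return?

LOAD_FAST_LOAD_FAST a,a → push -8,-8. Stack: [-8, -8]
BINARY_OP - → -8 - -8 = 0. Stack: [0]
LOAD_CONST → push 2. Stack: [0, 2]
BINARY_OP << → 0 << 2 = 0. Stack: [0]
STORE_FAST m → m=0. Stack: []
LOAD_FAST_LOAD_FAST a,m → push -8,0. Stack: [-8, 0]
BINARY_OP - → -8 - 0 = -8. Stack: [-8]
STORE_FAST r → r=-8. Stack: []
LOAD_CONST → push 0. Stack: [0]
STORE_FAST i → i=0. Stack: []
LOAD_FAST i → push 0. Stack: [0]
LOAD_CONST → push 3. Stack: [0, 3]
COMPARE_OP bool(<) → 0 vs 3 = True. Stack: [True]
POP_JUMP_IF_FALSE → pop True; no jump. Stack: []
LOAD_FAST_LOAD_FAST m,m → push 0,0. Stack: [0, 0]
BINARY_OP + → 0 + 0 = 0. Stack: [0]
STORE_FAST m → m=0. Stack: []
LOAD_FAST_LOAD_FAST m,i → push 0,0. Stack: [0, 0]
BINARY_OP + → 0 + 0 = 0. Stack: [0]
STORE_FAST m → m=0. Stack: []
LOAD_FAST i → push 0. Stack: [0]
LOAD_CONST → push 1. Stack: [0, 1]
BINARY_OP + → 0 + 1 = 1. Stack: [1]
STORE_FAST i → i=1. Stack: []
LOAD_FAST i → push 1. Stack: [1]
LOAD_CONST → push 3. Stack: [1, 3]
COMPARE_OP bool(<) → 1 vs 3 = True. Stack: [True]
POP_JUMP_IF_FALSE → pop True; no jump. Stack: []
LOAD_FAST_LOAD_FAST m,m → push 0,0. Stack: [0, 0]
BINARY_OP + → 0 + 0 = 0. Stack: [0]
STORE_FAST m → m=0. Stack: []
LOAD_FAST_LOAD_FAST m,i → push 0,1. Stack: [0, 1]
BINARY_OP + → 0 + 1 = 1. Stack: [1]
STORE_FAST m → m=1. Stack: []
LOAD_FAST i → push 1. Stack: [1]
LOAD_CONST → push 1. Stack: [1, 1]
BINARY_OP + → 1 + 1 = 2. Stack: [2]
STORE_FAST i → i=2. Stack: []
LOAD_FAST i → push 2. Stack: [2]
LOAD_CONST → push 3. Stack: [2, 3]
COMPARE_OP bool(<) → 2 vs 3 = True. Stack: [True]
POP_JUMP_IF_FALSE → pop True; no jump. Stack: []
LOAD_FAST_LOAD_FAST m,m → push 1,1. Stack: [1, 1]
BINARY_OP + → 1 + 1 = 2. Stack: [2]
STORE_FAST m → m=2. Stack: []
LOAD_FAST_LOAD_FAST m,i → push 2,2. Stack: [2, 2]
BINARY_OP + → 2 + 2 = 4. Stack: [4]
STORE_FAST m → m=4. Stack: []
LOAD_FAST i → push 2. Stack: [2]
LOAD_CONST → push 1. Stack: [2, 1]
BINARY_OP + → 2 + 1 = 3. Stack: [3]
STORE_FAST i → i=3. Stack: []
LOAD_FAST i → push 3. Stack: [3]
LOAD_CONST → push 3. Stack: [3, 3]
COMPARE_OP bool(<) → 3 vs 3 = False. Stack: [False]
POP_JUMP_IF_FALSE → pop False; jump. Stack: []
LOAD_FAST m → push 4. Stack: [4]
RETURN_VALUE → return 4.

4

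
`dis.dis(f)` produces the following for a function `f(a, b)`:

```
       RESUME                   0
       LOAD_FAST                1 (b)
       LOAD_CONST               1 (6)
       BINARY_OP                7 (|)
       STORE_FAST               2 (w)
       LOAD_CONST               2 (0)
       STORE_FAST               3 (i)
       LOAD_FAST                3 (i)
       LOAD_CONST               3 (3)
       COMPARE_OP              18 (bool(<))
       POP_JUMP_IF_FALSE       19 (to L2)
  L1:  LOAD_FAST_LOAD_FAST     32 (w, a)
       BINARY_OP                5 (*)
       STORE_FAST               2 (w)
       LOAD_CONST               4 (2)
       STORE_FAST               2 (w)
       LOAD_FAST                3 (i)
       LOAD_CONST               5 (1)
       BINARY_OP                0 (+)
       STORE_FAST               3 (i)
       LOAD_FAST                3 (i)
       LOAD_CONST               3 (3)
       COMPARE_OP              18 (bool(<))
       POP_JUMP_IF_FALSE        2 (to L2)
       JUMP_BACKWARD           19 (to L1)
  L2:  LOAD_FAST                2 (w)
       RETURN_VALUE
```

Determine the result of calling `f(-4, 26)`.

2

LOAD_FAST b → push 26. Stack: [26]
LOAD_CONST → push 6. Stack: [26, 6]
BINARY_OP | → 26 | 6 = 30. Stack: [30]
STORE_FAST w → w=30. Stack: []
LOAD_CONST → push 0. Stack: [0]
STORE_FAST i → i=0. Stack: []
LOAD_FAST i → push 0. Stack: [0]
LOAD_CONST → push 3. Stack: [0, 3]
COMPARE_OP bool(<) → 0 vs 3 = True. Stack: [True]
POP_JUMP_IF_FALSE → pop True; no jump. Stack: []
LOAD_FAST_LOAD_FAST w,a → push 30,-4. Stack: [30, -4]
BINARY_OP * → 30 * -4 = -120. Stack: [-120]
STORE_FAST w → w=-120. Stack: []
LOAD_CONST → push 2. Stack: [2]
STORE_FAST w → w=2. Stack: []
LOAD_FAST i → push 0. Stack: [0]
LOAD_CONST → push 1. Stack: [0, 1]
BINARY_OP + → 0 + 1 = 1. Stack: [1]
STORE_FAST i → i=1. Stack: []
LOAD_FAST i → push 1. Stack: [1]
LOAD_CONST → push 3. Stack: [1, 3]
COMPARE_OP bool(<) → 1 vs 3 = True. Stack: [True]
POP_JUMP_IF_FALSE → pop True; no jump. Stack: []
LOAD_FAST_LOAD_FAST w,a → push 2,-4. Stack: [2, -4]
BINARY_OP * → 2 * -4 = -8. Stack: [-8]
STORE_FAST w → w=-8. Stack: []
LOAD_CONST → push 2. Stack: [2]
STORE_FAST w → w=2. Stack: []
LOAD_FAST i → push 1. Stack: [1]
LOAD_CONST → push 1. Stack: [1, 1]
BINARY_OP + → 1 + 1 = 2. Stack: [2]
STORE_FAST i → i=2. Stack: []
LOAD_FAST i → push 2. Stack: [2]
LOAD_CONST → push 3. Stack: [2, 3]
COMPARE_OP bool(<) → 2 vs 3 = True. Stack: [True]
POP_JUMP_IF_FALSE → pop True; no jump. Stack: []
LOAD_FAST_LOAD_FAST w,a → push 2,-4. Stack: [2, -4]
BINARY_OP * → 2 * -4 = -8. Stack: [-8]
STORE_FAST w → w=-8. Stack: []
LOAD_CONST → push 2. Stack: [2]
STORE_FAST w → w=2. Stack: []
LOAD_FAST i → push 2. Stack: [2]
LOAD_CONST → push 1. Stack: [2, 1]
BINARY_OP + → 2 + 1 = 3. Stack: [3]
STORE_FAST i → i=3. Stack: []
LOAD_FAST i → push 3. Stack: [3]
LOAD_CONST → push 3. Stack: [3, 3]
COMPARE_OP bool(<) → 3 vs 3 = False. Stack: [False]
POP_JUMP_IF_FALSE → pop False; jump. Stack: []
LOAD_FAST w → push 2. Stack: [2]
RETURN_VALUE → return 2.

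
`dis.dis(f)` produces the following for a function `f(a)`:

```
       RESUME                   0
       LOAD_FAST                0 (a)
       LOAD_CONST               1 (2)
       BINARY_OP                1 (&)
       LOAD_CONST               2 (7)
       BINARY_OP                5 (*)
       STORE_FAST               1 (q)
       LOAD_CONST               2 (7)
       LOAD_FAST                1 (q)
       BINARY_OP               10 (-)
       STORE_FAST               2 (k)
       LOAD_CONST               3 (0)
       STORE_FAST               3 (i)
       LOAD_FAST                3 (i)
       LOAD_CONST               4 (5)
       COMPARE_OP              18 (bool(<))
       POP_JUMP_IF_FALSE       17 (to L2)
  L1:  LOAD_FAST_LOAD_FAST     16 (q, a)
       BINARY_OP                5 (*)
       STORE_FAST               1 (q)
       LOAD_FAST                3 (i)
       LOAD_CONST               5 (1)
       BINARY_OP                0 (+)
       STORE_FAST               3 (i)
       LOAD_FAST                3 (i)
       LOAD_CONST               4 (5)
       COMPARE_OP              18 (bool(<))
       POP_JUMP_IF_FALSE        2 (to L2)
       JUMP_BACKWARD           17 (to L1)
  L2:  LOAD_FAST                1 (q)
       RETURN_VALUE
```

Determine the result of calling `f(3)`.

3402

LOAD_FAST a → push 3
LOAD_CONST → push 2
BINARY_OP & → 3 & 2 = 2
LOAD_CONST → push 7
BINARY_OP * → 2 * 7 = 14
STORE_FAST q → q=14
LOAD_CONST → push 7
LOAD_FAST q → push 14
BINARY_OP - → 7 - 14 = -7
STORE_FAST k → k=-7
LOAD_CONST → push 0
STORE_FAST i → i=0
LOAD_FAST i → push 0
LOAD_CONST → push 5
COMPARE_OP bool(<) → 0 vs 5 = True
POP_JUMP_IF_FALSE → pop True; no jump
LOAD_FAST_LOAD_FAST q,a → push 14,3
BINARY_OP * → 14 * 3 = 42
STORE_FAST q → q=42
LOAD_FAST i → push 0
LOAD_CONST → push 1
BINARY_OP + → 0 + 1 = 1
STORE_FAST i → i=1
LOAD_FAST i → push 1
LOAD_CONST → push 5
COMPARE_OP bool(<) → 1 vs 5 = True
POP_JUMP_IF_FALSE → pop True; no jump
LOAD_FAST_LOAD_FAST q,a → push 42,3
BINARY_OP * → 42 * 3 = 126
STORE_FAST q → q=126
LOAD_FAST i → push 1
LOAD_CONST → push 1
BINARY_OP + → 1 + 1 = 2
STORE_FAST i → i=2
LOAD_FAST i → push 2
LOAD_CONST → push 5
COMPARE_OP bool(<) → 2 vs 5 = True
POP_JUMP_IF_FALSE → pop True; no jump
LOAD_FAST_LOAD_FAST q,a → push 126,3
BINARY_OP * → 126 * 3 = 378
STORE_FAST q → q=378
LOAD_FAST i → push 2
LOAD_CONST → push 1
BINARY_OP + → 2 + 1 = 3
STORE_FAST i → i=3
LOAD_FAST i → push 3
LOAD_CONST → push 5
COMPARE_OP bool(<) → 3 vs 5 = True
POP_JUMP_IF_FALSE → pop True; no jump
LOAD_FAST_LOAD_FAST q,a → push 378,3
BINARY_OP * → 378 * 3 = 1134
STORE_FAST q → q=1134
LOAD_FAST i → push 3
LOAD_CONST → push 1
BINARY_OP + → 3 + 1 = 4
STORE_FAST i → i=4
LOAD_FAST i → push 4
LOAD_CONST → push 5
COMPARE_OP bool(<) → 4 vs 5 = True
POP_JUMP_IF_FALSE → pop True; no jump
LOAD_FAST_LOAD_FAST q,a → push 1134,3
BINARY_OP * → 1134 * 3 = 3402
STORE_FAST q → q=3402
LOAD_FAST i → push 4
LOAD_CONST → push 1
BINARY_OP + → 4 + 1 = 5
STORE_FAST i → i=5
LOAD_FAST i → push 5
LOAD_CONST → push 5
COMPARE_OP bool(<) → 5 vs 5 = False
POP_JUMP_IF_FALSE → pop False; jump
LOAD_FAST q → push 3402
RETURN_VALUE → return 3402.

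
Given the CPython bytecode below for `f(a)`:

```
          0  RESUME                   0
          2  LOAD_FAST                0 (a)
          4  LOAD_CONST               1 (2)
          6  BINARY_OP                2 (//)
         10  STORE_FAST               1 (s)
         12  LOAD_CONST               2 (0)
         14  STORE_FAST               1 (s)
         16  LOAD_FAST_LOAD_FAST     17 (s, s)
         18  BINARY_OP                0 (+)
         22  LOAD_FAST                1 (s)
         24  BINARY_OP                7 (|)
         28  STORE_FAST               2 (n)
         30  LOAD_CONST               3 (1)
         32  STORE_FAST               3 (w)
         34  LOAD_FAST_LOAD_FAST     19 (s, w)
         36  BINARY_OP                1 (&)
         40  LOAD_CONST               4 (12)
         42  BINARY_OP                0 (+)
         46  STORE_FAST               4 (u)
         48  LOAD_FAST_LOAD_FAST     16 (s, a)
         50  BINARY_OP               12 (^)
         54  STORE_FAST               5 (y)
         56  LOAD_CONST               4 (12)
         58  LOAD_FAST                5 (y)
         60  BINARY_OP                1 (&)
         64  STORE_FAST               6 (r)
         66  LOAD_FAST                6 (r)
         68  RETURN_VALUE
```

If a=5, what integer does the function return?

LOAD_FAST a → push 5. Stack: [5]
LOAD_CONST → push 2. Stack: [5, 2]
BINARY_OP // → 5 // 2 = 2. Stack: [2]
STORE_FAST s → s=2. Stack: []
LOAD_CONST → push 0. Stack: [0]
STORE_FAST s → s=0. Stack: []
LOAD_FAST_LOAD_FAST s,s → push 0,0. Stack: [0, 0]
BINARY_OP + → 0 + 0 = 0. Stack: [0]
LOAD_FAST s → push 0. Stack: [0, 0]
BINARY_OP | → 0 | 0 = 0. Stack: [0]
STORE_FAST n → n=0. Stack: []
LOAD_CONST → push 1. Stack: [1]
STORE_FAST w → w=1. Stack: []
LOAD_FAST_LOAD_FAST s,w → push 0,1. Stack: [0, 1]
BINARY_OP & → 0 & 1 = 0. Stack: [0]
LOAD_CONST → push 12. Stack: [0, 12]
BINARY_OP + → 0 + 12 = 12. Stack: [12]
STORE_FAST u → u=12. Stack: []
LOAD_FAST_LOAD_FAST s,a → push 0,5. Stack: [0, 5]
BINARY_OP ^ → 0 ^ 5 = 5. Stack: [5]
STORE_FAST y → y=5. Stack: []
LOAD_CONST → push 12. Stack: [12]
LOAD_FAST y → push 5. Stack: [12, 5]
BINARY_OP & → 12 & 5 = 4. Stack: [4]
STORE_FAST r → r=4. Stack: []
LOAD_FAST r → push 4. Stack: [4]
RETURN_VALUE → return 4.

4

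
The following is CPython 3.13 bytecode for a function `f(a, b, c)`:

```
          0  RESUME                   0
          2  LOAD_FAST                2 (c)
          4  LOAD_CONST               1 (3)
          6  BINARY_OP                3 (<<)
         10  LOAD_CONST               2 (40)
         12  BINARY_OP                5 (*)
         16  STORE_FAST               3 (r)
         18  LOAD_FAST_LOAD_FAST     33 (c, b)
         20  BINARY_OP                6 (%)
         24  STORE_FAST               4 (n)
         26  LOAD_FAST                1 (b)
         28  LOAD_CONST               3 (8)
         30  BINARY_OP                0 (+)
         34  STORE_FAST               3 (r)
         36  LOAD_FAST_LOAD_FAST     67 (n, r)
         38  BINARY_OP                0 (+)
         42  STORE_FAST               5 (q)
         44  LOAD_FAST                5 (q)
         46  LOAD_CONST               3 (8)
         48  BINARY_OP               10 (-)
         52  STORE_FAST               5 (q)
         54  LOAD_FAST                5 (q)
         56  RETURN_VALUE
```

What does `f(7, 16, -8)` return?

LOAD_FAST c → push -8. Stack: [-8]
LOAD_CONST → push 3. Stack: [-8, 3]
BINARY_OP << → -8 << 3 = -64. Stack: [-64]
LOAD_CONST → push 40. Stack: [-64, 40]
BINARY_OP * → -64 * 40 = -2560. Stack: [-2560]
STORE_FAST r → r=-2560. Stack: []
LOAD_FAST_LOAD_FAST c,b → push -8,16. Stack: [-8, 16]
BINARY_OP % → -8 % 16 = 8. Stack: [8]
STORE_FAST n → n=8. Stack: []
LOAD_FAST b → push 16. Stack: [16]
LOAD_CONST → push 8. Stack: [16, 8]
BINARY_OP + → 16 + 8 = 24. Stack: [24]
STORE_FAST r → r=24. Stack: []
LOAD_FAST_LOAD_FAST n,r → push 8,24. Stack: [8, 24]
BINARY_OP + → 8 + 24 = 32. Stack: [32]
STORE_FAST q → q=32. Stack: []
LOAD_FAST q → push 32. Stack: [32]
LOAD_CONST → push 8. Stack: [32, 8]
BINARY_OP - → 32 - 8 = 24. Stack: [24]
STORE_FAST q → q=24. Stack: []
LOAD_FAST q → push 24. Stack: [24]
RETURN_VALUE → return 24.

24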